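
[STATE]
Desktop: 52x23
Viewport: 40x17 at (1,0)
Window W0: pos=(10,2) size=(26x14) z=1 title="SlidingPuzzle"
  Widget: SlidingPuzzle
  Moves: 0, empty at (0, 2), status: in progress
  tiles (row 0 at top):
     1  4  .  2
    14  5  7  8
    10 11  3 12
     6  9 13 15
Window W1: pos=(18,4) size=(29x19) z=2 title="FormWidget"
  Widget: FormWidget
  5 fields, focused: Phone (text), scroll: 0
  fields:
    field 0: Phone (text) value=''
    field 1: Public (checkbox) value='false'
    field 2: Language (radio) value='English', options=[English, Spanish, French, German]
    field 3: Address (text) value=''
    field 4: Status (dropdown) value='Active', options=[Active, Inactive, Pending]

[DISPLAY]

                                        
                                        
         ┏━━━━━━━━━━━━━━━━━━━━━━━━┓     
         ┃ SlidingPuzzle          ┃     
         ┠───────┏━━━━━━━━━━━━━━━━━━━━━━
         ┃┌────┬─┃ FormWidget           
         ┃│  1 │ ┠──────────────────────
         ┃├────┼─┃> Phone:      [       
         ┃│ 14 │ ┃  Public:     [ ]     
         ┃├────┼─┃  Language:   (●) Engl
         ┃│ 10 │ ┃  Address:    [       
         ┃├────┼─┃  Status:     [Active 
         ┃│  6 │ ┃                      
         ┃└────┴─┃                      
         ┃Moves: ┃                      
         ┗━━━━━━━┃                      
                 ┃                      


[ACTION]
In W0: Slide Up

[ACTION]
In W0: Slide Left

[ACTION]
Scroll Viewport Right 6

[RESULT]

                                        
                                        
   ┏━━━━━━━━━━━━━━━━━━━━━━━━┓           
   ┃ SlidingPuzzle          ┃           
   ┠───────┏━━━━━━━━━━━━━━━━━━━━━━━━━━━┓
   ┃┌────┬─┃ FormWidget                ┃
   ┃│  1 │ ┠───────────────────────────┨
   ┃├────┼─┃> Phone:      [           ]┃
   ┃│ 14 │ ┃  Public:     [ ]          ┃
   ┃├────┼─┃  Language:   (●) English  ┃
   ┃│ 10 │ ┃  Address:    [           ]┃
   ┃├────┼─┃  Status:     [Active    ▼]┃
   ┃│  6 │ ┃                           ┃
   ┃└────┴─┃                           ┃
   ┃Moves: ┃                           ┃
   ┗━━━━━━━┃                           ┃
           ┃                           ┃


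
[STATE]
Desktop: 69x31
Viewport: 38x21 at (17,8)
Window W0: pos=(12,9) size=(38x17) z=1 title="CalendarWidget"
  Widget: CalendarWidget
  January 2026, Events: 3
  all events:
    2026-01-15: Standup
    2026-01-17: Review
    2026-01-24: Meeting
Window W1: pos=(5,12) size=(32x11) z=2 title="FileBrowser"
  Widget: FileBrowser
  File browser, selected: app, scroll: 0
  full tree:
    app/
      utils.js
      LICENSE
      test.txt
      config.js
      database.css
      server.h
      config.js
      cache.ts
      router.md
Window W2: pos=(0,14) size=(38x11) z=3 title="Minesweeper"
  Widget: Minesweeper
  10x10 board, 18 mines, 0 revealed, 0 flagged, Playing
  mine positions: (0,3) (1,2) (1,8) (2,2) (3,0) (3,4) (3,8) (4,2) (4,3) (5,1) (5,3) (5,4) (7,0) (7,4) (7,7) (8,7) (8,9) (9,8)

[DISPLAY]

                                      
━━━━━━━━━━━━━━━━━━━━━━━━━━━━━━━━┓     
endarWidget                     ┃     
────────────────────────────────┨     
━━━━━━━━━━━━━━━━━━━┓            ┃     
r                  ┃            ┃     
━━━━━━━━━━━━━━━━━━━━┓           ┃     
                    ┃           ┃     
────────────────────┨           ┃     
                    ┃           ┃     
                    ┃           ┃     
                    ┃           ┃     
                    ┃           ┃     
                    ┃           ┃     
                    ┃           ┃     
                    ┃           ┃     
━━━━━━━━━━━━━━━━━━━━┛           ┃     
━━━━━━━━━━━━━━━━━━━━━━━━━━━━━━━━┛     
                                      
                                      
                                      


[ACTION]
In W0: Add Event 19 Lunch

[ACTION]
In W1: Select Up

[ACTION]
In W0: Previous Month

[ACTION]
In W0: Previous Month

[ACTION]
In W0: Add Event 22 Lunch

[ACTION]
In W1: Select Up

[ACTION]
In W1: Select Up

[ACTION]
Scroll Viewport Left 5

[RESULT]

                                      
┏━━━━━━━━━━━━━━━━━━━━━━━━━━━━━━━━━━━━┓
┃ CalendarWidget                     ┃
┠────────────────────────────────────┨
━━━━━━━━━━━━━━━━━━━━━━━━┓            ┃
rowser                  ┃            ┃
━━━━━━━━━━━━━━━━━━━━━━━━━┓           ┃
r                        ┃           ┃
─────────────────────────┨           ┃
                         ┃           ┃
                         ┃           ┃
                         ┃           ┃
                         ┃           ┃
                         ┃           ┃
                         ┃           ┃
                         ┃           ┃
━━━━━━━━━━━━━━━━━━━━━━━━━┛           ┃
┗━━━━━━━━━━━━━━━━━━━━━━━━━━━━━━━━━━━━┛
                                      
                                      
                                      


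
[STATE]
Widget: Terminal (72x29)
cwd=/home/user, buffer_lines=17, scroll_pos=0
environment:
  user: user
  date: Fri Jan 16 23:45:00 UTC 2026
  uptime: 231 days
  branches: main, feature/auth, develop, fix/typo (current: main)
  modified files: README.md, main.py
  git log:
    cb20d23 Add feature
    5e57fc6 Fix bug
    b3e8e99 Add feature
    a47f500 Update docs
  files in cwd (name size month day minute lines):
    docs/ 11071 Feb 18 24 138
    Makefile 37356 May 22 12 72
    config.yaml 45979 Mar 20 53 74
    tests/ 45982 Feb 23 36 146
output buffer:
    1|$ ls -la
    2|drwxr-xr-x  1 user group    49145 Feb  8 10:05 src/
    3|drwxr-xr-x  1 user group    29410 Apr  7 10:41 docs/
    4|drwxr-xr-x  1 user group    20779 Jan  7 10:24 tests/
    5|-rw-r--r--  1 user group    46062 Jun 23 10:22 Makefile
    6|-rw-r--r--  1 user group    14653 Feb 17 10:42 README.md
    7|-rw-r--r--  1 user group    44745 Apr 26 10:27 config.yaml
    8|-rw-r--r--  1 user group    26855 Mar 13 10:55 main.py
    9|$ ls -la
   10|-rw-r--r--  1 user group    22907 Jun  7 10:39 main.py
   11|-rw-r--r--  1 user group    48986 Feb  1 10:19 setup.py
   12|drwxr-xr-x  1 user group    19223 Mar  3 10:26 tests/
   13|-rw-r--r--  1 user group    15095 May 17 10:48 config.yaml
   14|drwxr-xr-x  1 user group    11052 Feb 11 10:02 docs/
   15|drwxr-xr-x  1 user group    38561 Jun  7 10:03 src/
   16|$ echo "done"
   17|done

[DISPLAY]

$ ls -la                                                                
drwxr-xr-x  1 user group    49145 Feb  8 10:05 src/                     
drwxr-xr-x  1 user group    29410 Apr  7 10:41 docs/                    
drwxr-xr-x  1 user group    20779 Jan  7 10:24 tests/                   
-rw-r--r--  1 user group    46062 Jun 23 10:22 Makefile                 
-rw-r--r--  1 user group    14653 Feb 17 10:42 README.md                
-rw-r--r--  1 user group    44745 Apr 26 10:27 config.yaml              
-rw-r--r--  1 user group    26855 Mar 13 10:55 main.py                  
$ ls -la                                                                
-rw-r--r--  1 user group    22907 Jun  7 10:39 main.py                  
-rw-r--r--  1 user group    48986 Feb  1 10:19 setup.py                 
drwxr-xr-x  1 user group    19223 Mar  3 10:26 tests/                   
-rw-r--r--  1 user group    15095 May 17 10:48 config.yaml              
drwxr-xr-x  1 user group    11052 Feb 11 10:02 docs/                    
drwxr-xr-x  1 user group    38561 Jun  7 10:03 src/                     
$ echo "done"                                                           
done                                                                    
$ █                                                                     
                                                                        
                                                                        
                                                                        
                                                                        
                                                                        
                                                                        
                                                                        
                                                                        
                                                                        
                                                                        
                                                                        


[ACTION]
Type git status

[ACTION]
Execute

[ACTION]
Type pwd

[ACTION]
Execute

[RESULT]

$ ls -la                                                                
drwxr-xr-x  1 user group    49145 Feb  8 10:05 src/                     
drwxr-xr-x  1 user group    29410 Apr  7 10:41 docs/                    
drwxr-xr-x  1 user group    20779 Jan  7 10:24 tests/                   
-rw-r--r--  1 user group    46062 Jun 23 10:22 Makefile                 
-rw-r--r--  1 user group    14653 Feb 17 10:42 README.md                
-rw-r--r--  1 user group    44745 Apr 26 10:27 config.yaml              
-rw-r--r--  1 user group    26855 Mar 13 10:55 main.py                  
$ ls -la                                                                
-rw-r--r--  1 user group    22907 Jun  7 10:39 main.py                  
-rw-r--r--  1 user group    48986 Feb  1 10:19 setup.py                 
drwxr-xr-x  1 user group    19223 Mar  3 10:26 tests/                   
-rw-r--r--  1 user group    15095 May 17 10:48 config.yaml              
drwxr-xr-x  1 user group    11052 Feb 11 10:02 docs/                    
drwxr-xr-x  1 user group    38561 Jun  7 10:03 src/                     
$ echo "done"                                                           
done                                                                    
$ git status                                                            
On branch main                                                          
Changes not staged for commit:                                          
                                                                        
        modified:   README.md                                           
        modified:   main.py                                             
$ pwd                                                                   
/home/user                                                              
$ █                                                                     
                                                                        
                                                                        
                                                                        


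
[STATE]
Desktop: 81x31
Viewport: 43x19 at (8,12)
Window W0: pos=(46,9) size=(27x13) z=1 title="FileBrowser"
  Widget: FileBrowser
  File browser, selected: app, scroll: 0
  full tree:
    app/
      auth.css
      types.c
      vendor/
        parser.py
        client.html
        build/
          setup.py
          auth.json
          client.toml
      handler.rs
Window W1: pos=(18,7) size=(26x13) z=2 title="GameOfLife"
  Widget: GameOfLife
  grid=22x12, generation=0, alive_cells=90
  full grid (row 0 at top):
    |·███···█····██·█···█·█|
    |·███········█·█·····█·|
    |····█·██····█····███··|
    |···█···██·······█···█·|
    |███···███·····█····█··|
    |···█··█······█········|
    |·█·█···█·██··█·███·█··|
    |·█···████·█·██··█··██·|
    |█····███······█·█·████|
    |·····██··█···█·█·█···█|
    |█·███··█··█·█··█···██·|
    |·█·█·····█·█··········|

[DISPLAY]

          ┃···█···██·······█···█·  ┃  ┃> [-
          ┃███···███·····█····█··  ┃  ┃    
          ┃···█··█······█········  ┃  ┃    
          ┃·█·█···█·██··█·███·█··  ┃  ┃    
          ┃·█···████·█·██··█··██·  ┃  ┃    
          ┃█····███······█·█·████  ┃  ┃    
          ┃·····██··█···█·█·█···█  ┃  ┃    
          ┗━━━━━━━━━━━━━━━━━━━━━━━━┛  ┃    
                                      ┃    
                                      ┗━━━━
                                           
                                           
                                           
                                           
                                           
                                           
                                           
                                           
                                           


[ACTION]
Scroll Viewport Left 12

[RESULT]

                  ┃···█···██·······█···█·  
                  ┃███···███·····█····█··  
                  ┃···█··█······█········  
                  ┃·█·█···█·██··█·███·█··  
                  ┃·█···████·█·██··█··██·  
                  ┃█····███······█·█·████  
                  ┃·····██··█···█·█·█···█  
                  ┗━━━━━━━━━━━━━━━━━━━━━━━━
                                           
                                           
                                           
                                           
                                           
                                           
                                           
                                           
                                           
                                           
                                           


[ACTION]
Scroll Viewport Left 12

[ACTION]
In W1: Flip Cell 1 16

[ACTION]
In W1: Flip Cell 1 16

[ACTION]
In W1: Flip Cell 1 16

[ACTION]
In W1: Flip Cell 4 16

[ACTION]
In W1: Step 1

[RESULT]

                  ┃·███·█·········██···█·  
                  ┃·███··█·█······█······  
                  ┃█··█··█··█···█···██···  
                  ┃····██···███·█·██████·  
                  ┃███·██····████·······█  
                  ┃····█····█··█·█·█·█··█  
                  ┃·█·█····█····█·█·█···█  
                  ┗━━━━━━━━━━━━━━━━━━━━━━━━
                                           
                                           
                                           
                                           
                                           
                                           
                                           
                                           
                                           
                                           
                                           


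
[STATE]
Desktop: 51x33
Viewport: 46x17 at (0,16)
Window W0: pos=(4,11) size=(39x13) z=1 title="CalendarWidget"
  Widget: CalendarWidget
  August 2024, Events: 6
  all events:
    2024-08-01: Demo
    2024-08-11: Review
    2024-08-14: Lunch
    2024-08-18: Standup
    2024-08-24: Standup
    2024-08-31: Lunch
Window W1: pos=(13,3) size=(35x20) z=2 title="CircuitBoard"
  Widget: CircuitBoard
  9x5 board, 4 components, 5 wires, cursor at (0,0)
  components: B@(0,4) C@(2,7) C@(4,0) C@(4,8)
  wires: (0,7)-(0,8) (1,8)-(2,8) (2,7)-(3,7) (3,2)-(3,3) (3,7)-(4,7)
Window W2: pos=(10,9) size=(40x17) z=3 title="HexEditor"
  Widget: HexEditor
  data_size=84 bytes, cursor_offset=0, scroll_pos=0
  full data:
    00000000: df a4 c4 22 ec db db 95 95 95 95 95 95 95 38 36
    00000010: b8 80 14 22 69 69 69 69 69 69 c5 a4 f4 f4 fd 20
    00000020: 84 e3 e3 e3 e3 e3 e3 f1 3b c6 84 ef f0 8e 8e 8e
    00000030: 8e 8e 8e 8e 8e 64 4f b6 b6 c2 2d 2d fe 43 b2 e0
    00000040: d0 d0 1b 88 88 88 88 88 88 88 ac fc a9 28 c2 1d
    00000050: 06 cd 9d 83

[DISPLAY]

    ┃     ┃00000040  d0 d0 1b 88 88 88 88 88  
    ┃ 5  6┃00000050  06 cd 9d 83              
    ┃12 13┃                                   
    ┃19 20┃                                   
    ┃26 27┃                                   
    ┃     ┃                                   
    ┃     ┃                                   
    ┗━━━━━┃                                   
          ┃                                   
          ┗━━━━━━━━━━━━━━━━━━━━━━━━━━━━━━━━━━━
                                              
                                              
                                              
                                              
                                              
                                              
                                              


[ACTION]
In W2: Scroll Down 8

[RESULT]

    ┃     ┃                                   
    ┃ 5  6┃                                   
    ┃12 13┃                                   
    ┃19 20┃                                   
    ┃26 27┃                                   
    ┃     ┃                                   
    ┃     ┃                                   
    ┗━━━━━┃                                   
          ┃                                   
          ┗━━━━━━━━━━━━━━━━━━━━━━━━━━━━━━━━━━━
                                              
                                              
                                              
                                              
                                              
                                              
                                              


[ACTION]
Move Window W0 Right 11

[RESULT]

          ┃                                   
          ┃                                   
          ┃                                   
          ┃                                   
          ┃                                   
          ┃                                   
          ┃                                   
          ┃                                   
          ┃                                   
          ┗━━━━━━━━━━━━━━━━━━━━━━━━━━━━━━━━━━━
                                              
                                              
                                              
                                              
                                              
                                              
                                              


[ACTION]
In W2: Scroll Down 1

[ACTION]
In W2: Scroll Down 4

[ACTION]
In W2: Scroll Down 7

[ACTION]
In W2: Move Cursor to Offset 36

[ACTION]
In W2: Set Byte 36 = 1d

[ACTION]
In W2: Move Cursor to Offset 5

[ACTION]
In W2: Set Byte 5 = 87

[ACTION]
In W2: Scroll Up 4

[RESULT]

          ┃00000050  06 cd 9d 83              
          ┃                                   
          ┃                                   
          ┃                                   
          ┃                                   
          ┃                                   
          ┃                                   
          ┃                                   
          ┃                                   
          ┗━━━━━━━━━━━━━━━━━━━━━━━━━━━━━━━━━━━
                                              
                                              
                                              
                                              
                                              
                                              
                                              


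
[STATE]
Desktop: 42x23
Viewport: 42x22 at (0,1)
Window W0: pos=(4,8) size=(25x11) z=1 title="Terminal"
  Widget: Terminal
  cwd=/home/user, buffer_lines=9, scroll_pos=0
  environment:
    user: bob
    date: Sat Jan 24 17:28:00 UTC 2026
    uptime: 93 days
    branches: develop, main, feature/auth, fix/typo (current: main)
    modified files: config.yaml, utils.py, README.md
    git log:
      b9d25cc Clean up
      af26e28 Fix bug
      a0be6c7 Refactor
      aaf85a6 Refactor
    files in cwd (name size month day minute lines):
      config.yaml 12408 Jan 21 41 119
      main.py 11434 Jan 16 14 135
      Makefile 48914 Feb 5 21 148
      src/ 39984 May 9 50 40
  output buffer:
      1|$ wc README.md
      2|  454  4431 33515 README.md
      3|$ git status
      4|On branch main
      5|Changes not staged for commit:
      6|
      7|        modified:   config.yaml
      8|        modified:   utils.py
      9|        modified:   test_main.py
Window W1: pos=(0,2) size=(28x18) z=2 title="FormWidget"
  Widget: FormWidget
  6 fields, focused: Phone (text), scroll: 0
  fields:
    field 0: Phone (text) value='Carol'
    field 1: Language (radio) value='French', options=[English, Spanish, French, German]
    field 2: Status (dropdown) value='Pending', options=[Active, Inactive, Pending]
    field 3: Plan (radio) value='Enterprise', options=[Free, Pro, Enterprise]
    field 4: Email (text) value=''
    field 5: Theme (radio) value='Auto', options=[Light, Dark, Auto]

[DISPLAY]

                                          
┏━━━━━━━━━━━━━━━━━━━━━━━━━━┓              
┃ FormWidget               ┃              
┠──────────────────────────┨              
┃> Phone:      [Carol     ]┃              
┃  Language:   ( ) English ┃              
┃  Status:     [Pending  ▼]┃              
┃  Plan:       ( ) Free  ( ┃┓             
┃  Email:      [          ]┃┃             
┃  Theme:      ( ) Light  (┃┨             
┃                          ┃┃             
┃                          ┃┃             
┃                          ┃┃             
┃                          ┃┃             
┃                          ┃┃             
┃                          ┃┃             
┃                          ┃┃             
┃                          ┃┛             
┗━━━━━━━━━━━━━━━━━━━━━━━━━━┛              
                                          
                                          
                                          


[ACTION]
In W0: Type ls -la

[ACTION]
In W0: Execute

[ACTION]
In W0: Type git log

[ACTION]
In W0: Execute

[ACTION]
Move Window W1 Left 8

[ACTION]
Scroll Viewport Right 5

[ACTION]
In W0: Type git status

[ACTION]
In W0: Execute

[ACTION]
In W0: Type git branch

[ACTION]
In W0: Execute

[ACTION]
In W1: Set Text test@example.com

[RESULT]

                                          
┏━━━━━━━━━━━━━━━━━━━━━━━━━━┓              
┃ FormWidget               ┃              
┠──────────────────────────┨              
┃> Phone:      [test@examp]┃              
┃  Language:   ( ) English ┃              
┃  Status:     [Pending  ▼]┃              
┃  Plan:       ( ) Free  ( ┃┓             
┃  Email:      [          ]┃┃             
┃  Theme:      ( ) Light  (┃┨             
┃                          ┃┃             
┃                          ┃┃             
┃                          ┃┃             
┃                          ┃┃             
┃                          ┃┃             
┃                          ┃┃             
┃                          ┃┃             
┃                          ┃┛             
┗━━━━━━━━━━━━━━━━━━━━━━━━━━┛              
                                          
                                          
                                          


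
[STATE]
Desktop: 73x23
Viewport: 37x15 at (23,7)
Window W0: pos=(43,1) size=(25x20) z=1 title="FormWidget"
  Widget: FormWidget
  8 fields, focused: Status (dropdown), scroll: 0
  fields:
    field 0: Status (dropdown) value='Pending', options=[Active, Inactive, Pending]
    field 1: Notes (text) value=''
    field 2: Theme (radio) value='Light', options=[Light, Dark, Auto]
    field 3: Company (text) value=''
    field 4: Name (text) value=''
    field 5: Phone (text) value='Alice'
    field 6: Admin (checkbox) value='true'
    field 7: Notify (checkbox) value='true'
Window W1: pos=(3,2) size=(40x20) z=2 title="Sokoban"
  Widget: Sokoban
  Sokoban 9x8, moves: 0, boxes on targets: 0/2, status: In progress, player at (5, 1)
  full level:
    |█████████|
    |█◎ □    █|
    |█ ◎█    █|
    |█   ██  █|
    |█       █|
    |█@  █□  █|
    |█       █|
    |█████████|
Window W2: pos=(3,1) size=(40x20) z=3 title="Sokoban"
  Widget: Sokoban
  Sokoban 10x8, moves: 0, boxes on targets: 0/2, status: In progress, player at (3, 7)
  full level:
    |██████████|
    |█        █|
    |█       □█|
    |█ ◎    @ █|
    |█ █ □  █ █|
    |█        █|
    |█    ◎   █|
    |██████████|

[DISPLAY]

                   ┃┃  Company:    [ 
                   ┃┃  Name:       [ 
                   ┃┃  Phone:      [A
                   ┃┃  Admin:      [x
                   ┃┃  Notify:     [x
                   ┃┃                
                   ┃┃                
                   ┃┃                
                   ┃┃                
                   ┃┃                
                   ┃┃                
                   ┃┃                
                   ┃┃                
━━━━━━━━━━━━━━━━━━━┛┗━━━━━━━━━━━━━━━━
━━━━━━━━━━━━━━━━━━━┛                 


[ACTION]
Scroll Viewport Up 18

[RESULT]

                                     
━━━━━━━━━━━━━━━━━━━┓┏━━━━━━━━━━━━━━━━
                   ┃┃ FormWidget     
───────────────────┨┠────────────────
                   ┃┃> Status:     [P
                   ┃┃  Notes:      [ 
                   ┃┃  Theme:      (●
                   ┃┃  Company:    [ 
                   ┃┃  Name:       [ 
                   ┃┃  Phone:      [A
                   ┃┃  Admin:      [x
                   ┃┃  Notify:     [x
                   ┃┃                
                   ┃┃                
                   ┃┃                


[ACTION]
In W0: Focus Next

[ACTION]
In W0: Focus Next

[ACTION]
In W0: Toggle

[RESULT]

                                     
━━━━━━━━━━━━━━━━━━━┓┏━━━━━━━━━━━━━━━━
                   ┃┃ FormWidget     
───────────────────┨┠────────────────
                   ┃┃  Status:     [P
                   ┃┃  Notes:      [ 
                   ┃┃> Theme:      (●
                   ┃┃  Company:    [ 
                   ┃┃  Name:       [ 
                   ┃┃  Phone:      [A
                   ┃┃  Admin:      [x
                   ┃┃  Notify:     [x
                   ┃┃                
                   ┃┃                
                   ┃┃                


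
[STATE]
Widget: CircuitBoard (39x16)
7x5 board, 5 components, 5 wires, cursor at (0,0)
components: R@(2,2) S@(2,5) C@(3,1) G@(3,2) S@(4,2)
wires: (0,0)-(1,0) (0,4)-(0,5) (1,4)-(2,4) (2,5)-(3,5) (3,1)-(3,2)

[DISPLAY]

   0 1 2 3 4 5 6                       
0  [.]              · ─ ·              
    │                                  
1   ·               ·                  
                    │                  
2           R       ·   S              
                        │              
3       C ─ G           ·              
                                       
4           S                          
Cursor: (0,0)                          
                                       
                                       
                                       
                                       
                                       


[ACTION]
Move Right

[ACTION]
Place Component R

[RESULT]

   0 1 2 3 4 5 6                       
0   ·  [R]          · ─ ·              
    │                                  
1   ·               ·                  
                    │                  
2           R       ·   S              
                        │              
3       C ─ G           ·              
                                       
4           S                          
Cursor: (0,1)                          
                                       
                                       
                                       
                                       
                                       


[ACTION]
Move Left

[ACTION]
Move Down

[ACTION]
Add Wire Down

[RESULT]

   0 1 2 3 4 5 6                       
0   ·   R           · ─ ·              
    │                                  
1  [.]              ·                  
    │               │                  
2   ·       R       ·   S              
                        │              
3       C ─ G           ·              
                                       
4           S                          
Cursor: (1,0)                          
                                       
                                       
                                       
                                       
                                       


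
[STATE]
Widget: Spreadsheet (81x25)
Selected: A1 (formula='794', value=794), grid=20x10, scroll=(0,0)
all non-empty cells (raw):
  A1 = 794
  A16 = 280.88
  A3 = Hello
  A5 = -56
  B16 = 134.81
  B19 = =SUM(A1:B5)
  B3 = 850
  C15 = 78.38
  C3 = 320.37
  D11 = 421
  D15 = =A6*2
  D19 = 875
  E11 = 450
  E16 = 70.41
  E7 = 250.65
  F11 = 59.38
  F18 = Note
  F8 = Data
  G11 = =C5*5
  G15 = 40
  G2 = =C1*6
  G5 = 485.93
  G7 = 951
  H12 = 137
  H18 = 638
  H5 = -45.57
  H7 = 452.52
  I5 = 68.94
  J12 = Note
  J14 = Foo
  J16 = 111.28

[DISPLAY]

A1: 794                                                                          
       A       B       C       D       E       F       G       H       I       J 
---------------------------------------------------------------------------------
  1    [794]       0       0       0       0       0       0       0       0     
  2        0       0       0       0       0       0       0       0       0     
  3 Hello        850  320.37       0       0       0       0       0       0     
  4        0       0       0       0       0       0       0       0       0     
  5      -56       0       0       0       0       0  485.93  -45.57   68.94     
  6        0       0       0       0       0       0       0       0       0     
  7        0       0       0       0  250.65       0     951  452.52       0     
  8        0       0       0       0       0Data           0       0       0     
  9        0       0       0       0       0       0       0       0       0     
 10        0       0       0       0       0       0       0       0       0     
 11        0       0       0     421     450   59.38       0       0       0     
 12        0       0       0       0       0       0       0     137       0Note 
 13        0       0       0       0       0       0       0       0       0     
 14        0       0       0       0       0       0       0       0       0Foo  
 15        0       0   78.38       0       0       0      40       0       0     
 16   280.88  134.81       0       0   70.41       0       0       0       0  111
 17        0       0       0       0       0       0       0       0       0     
 18        0       0       0       0       0Note           0     638       0     
 19        0    1588       0     875       0       0       0       0       0     
 20        0       0       0       0       0       0       0       0       0     
                                                                                 
                                                                                 


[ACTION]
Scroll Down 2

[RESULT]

A1: 794                                                                          
       A       B       C       D       E       F       G       H       I       J 
---------------------------------------------------------------------------------
  3 Hello        850  320.37       0       0       0       0       0       0     
  4        0       0       0       0       0       0       0       0       0     
  5      -56       0       0       0       0       0  485.93  -45.57   68.94     
  6        0       0       0       0       0       0       0       0       0     
  7        0       0       0       0  250.65       0     951  452.52       0     
  8        0       0       0       0       0Data           0       0       0     
  9        0       0       0       0       0       0       0       0       0     
 10        0       0       0       0       0       0       0       0       0     
 11        0       0       0     421     450   59.38       0       0       0     
 12        0       0       0       0       0       0       0     137       0Note 
 13        0       0       0       0       0       0       0       0       0     
 14        0       0       0       0       0       0       0       0       0Foo  
 15        0       0   78.38       0       0       0      40       0       0     
 16   280.88  134.81       0       0   70.41       0       0       0       0  111
 17        0       0       0       0       0       0       0       0       0     
 18        0       0       0       0       0Note           0     638       0     
 19        0    1588       0     875       0       0       0       0       0     
 20        0       0       0       0       0       0       0       0       0     
                                                                                 
                                                                                 
                                                                                 
                                                                                 


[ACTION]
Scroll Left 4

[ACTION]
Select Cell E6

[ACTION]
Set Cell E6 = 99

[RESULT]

E6: 99                                                                           
       A       B       C       D       E       F       G       H       I       J 
---------------------------------------------------------------------------------
  3 Hello        850  320.37       0       0       0       0       0       0     
  4        0       0       0       0       0       0       0       0       0     
  5      -56       0       0       0       0       0  485.93  -45.57   68.94     
  6        0       0       0       0    [99]       0       0       0       0     
  7        0       0       0       0  250.65       0     951  452.52       0     
  8        0       0       0       0       0Data           0       0       0     
  9        0       0       0       0       0       0       0       0       0     
 10        0       0       0       0       0       0       0       0       0     
 11        0       0       0     421     450   59.38       0       0       0     
 12        0       0       0       0       0       0       0     137       0Note 
 13        0       0       0       0       0       0       0       0       0     
 14        0       0       0       0       0       0       0       0       0Foo  
 15        0       0   78.38       0       0       0      40       0       0     
 16   280.88  134.81       0       0   70.41       0       0       0       0  111
 17        0       0       0       0       0       0       0       0       0     
 18        0       0       0       0       0Note           0     638       0     
 19        0    1588       0     875       0       0       0       0       0     
 20        0       0       0       0       0       0       0       0       0     
                                                                                 
                                                                                 
                                                                                 
                                                                                 


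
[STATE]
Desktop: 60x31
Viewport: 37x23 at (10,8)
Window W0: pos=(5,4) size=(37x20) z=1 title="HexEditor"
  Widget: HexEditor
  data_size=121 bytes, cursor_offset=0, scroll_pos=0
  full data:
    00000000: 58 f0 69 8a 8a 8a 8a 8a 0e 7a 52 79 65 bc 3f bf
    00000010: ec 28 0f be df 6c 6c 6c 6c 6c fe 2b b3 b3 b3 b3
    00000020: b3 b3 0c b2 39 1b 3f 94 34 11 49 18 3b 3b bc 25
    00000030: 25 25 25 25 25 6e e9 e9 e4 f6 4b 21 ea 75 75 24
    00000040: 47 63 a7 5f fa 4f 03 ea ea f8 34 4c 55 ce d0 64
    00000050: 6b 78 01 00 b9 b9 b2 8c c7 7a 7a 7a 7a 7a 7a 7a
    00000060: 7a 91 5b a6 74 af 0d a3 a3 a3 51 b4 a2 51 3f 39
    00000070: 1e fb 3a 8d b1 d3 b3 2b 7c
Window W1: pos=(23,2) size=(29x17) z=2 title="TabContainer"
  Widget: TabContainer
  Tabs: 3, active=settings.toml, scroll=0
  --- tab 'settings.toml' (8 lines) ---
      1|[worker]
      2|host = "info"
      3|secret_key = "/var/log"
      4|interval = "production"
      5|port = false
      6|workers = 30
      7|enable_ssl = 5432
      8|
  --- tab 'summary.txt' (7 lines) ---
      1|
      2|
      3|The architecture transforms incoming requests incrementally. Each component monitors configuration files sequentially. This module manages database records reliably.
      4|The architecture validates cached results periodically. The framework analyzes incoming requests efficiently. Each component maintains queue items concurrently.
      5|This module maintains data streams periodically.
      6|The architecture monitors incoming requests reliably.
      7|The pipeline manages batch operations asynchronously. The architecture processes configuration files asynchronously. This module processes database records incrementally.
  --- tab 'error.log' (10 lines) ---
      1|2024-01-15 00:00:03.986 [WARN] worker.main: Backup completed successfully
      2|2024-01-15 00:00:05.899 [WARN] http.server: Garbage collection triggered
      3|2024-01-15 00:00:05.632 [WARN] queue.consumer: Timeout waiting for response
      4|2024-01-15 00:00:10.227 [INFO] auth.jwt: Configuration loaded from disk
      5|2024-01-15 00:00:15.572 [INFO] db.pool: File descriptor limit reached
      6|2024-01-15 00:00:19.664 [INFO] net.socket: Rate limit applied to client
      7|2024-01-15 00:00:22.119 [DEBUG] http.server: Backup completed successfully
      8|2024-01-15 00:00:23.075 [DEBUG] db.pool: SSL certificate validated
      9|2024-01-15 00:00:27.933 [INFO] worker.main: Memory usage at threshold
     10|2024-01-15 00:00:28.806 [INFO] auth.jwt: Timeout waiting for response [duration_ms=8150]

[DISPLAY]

0010  ec 28 0┃host = "info"          
0020  b3 b3 0┃secret_key = "/var/log"
0030  25 25 2┃interval = "production"
0040  47 63 a┃port = false           
0050  6b 78 0┃workers = 30           
0060  7a 91 5┃enable_ssl = 5432      
0070  1e fb 3┃                       
             ┃                       
             ┃                       
             ┃                       
             ┗━━━━━━━━━━━━━━━━━━━━━━━
                               ┃     
                               ┃     
                               ┃     
                               ┃     
━━━━━━━━━━━━━━━━━━━━━━━━━━━━━━━┛     
                                     
                                     
                                     
                                     
                                     
                                     
                                     


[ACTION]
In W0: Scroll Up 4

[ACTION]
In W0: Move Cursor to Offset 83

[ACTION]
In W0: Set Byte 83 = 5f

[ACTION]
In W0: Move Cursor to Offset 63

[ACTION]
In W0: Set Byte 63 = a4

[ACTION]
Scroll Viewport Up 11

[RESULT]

                                     
                                     
             ┏━━━━━━━━━━━━━━━━━━━━━━━
             ┃ TabContainer          
━━━━━━━━━━━━━┠───────────────────────
Editor       ┃[settings.toml]│ summar
─────────────┃───────────────────────
0000  58 f0 6┃[worker]               
0010  ec 28 0┃host = "info"          
0020  b3 b3 0┃secret_key = "/var/log"
0030  25 25 2┃interval = "production"
0040  47 63 a┃port = false           
0050  6b 78 0┃workers = 30           
0060  7a 91 5┃enable_ssl = 5432      
0070  1e fb 3┃                       
             ┃                       
             ┃                       
             ┃                       
             ┗━━━━━━━━━━━━━━━━━━━━━━━
                               ┃     
                               ┃     
                               ┃     
                               ┃     
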